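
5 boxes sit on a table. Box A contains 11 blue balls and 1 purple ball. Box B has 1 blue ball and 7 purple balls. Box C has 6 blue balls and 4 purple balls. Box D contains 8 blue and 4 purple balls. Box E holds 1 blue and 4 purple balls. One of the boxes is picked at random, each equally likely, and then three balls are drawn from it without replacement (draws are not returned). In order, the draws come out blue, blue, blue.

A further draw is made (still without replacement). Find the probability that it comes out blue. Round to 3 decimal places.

For each hypothesis, P(data | H) works out to: P(data | box A) = (11/12)(10/11)(9/10) = 0.75; P(data | box B) = (1/8)(0/7) = 0; P(data | box C) = (6/10)(5/9)(4/8) = 0.16667; P(data | box D) = (8/12)(7/11)(6/10) = 0.25455; P(data | box E) = (1/5)(0/4) = 0.
Weighting by the prior gives 1/5 · 0.75 = 0.15, 1/5 · 0 = 0, 1/5 · 0.16667 = 0.033333, 1/5 · 0.25455 = 0.050909, 1/5 · 0 = 0; with total 0.23424.
The posterior is then P(box A | data) = 0.64036, P(box B | data) = 0, P(box C | data) = 0.1423, P(box D | data) = 0.21734, P(box E | data) = 0.
So P(blue next | data) = Σ P(blue next | H) P(H | data) = (8/9)(0.64036) + (3/7)(0.1423) + (5/9)(0.21734) = 0.75094.

0.751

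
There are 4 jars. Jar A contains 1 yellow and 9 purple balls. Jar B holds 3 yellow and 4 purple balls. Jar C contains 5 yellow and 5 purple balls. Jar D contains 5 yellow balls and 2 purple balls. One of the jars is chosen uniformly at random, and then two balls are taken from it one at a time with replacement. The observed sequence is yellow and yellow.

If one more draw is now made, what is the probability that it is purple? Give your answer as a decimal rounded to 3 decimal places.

Compute the likelihood of the observed sequence for each case: P(data | jar A) = (1/10)(1/10) = 0.01; P(data | jar B) = (3/7)(3/7) = 0.18367; P(data | jar C) = (5/10)(5/10) = 0.25; P(data | jar D) = (5/7)(5/7) = 0.5102.
Multiplying each by its prior: 1/4 · 0.01 = 0.0025, 1/4 · 0.18367 = 0.045918, 1/4 · 0.25 = 0.0625, 1/4 · 0.5102 = 0.12755; summing to 0.23847.
Dividing through by the total gives posterior P(jar A | data) = 0.010484, P(jar B | data) = 0.19255, P(jar C | data) = 0.26209, P(jar D | data) = 0.53487.
Averaging over the posterior, P(purple next | data) = (9/10)(0.010484) + (4/7)(0.19255) + (1/2)(0.26209) + (2/7)(0.53487) = 0.40333.

0.403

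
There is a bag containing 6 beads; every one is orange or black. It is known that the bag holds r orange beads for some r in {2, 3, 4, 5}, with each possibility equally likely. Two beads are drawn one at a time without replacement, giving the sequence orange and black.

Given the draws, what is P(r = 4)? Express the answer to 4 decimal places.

0.2667

Compute the likelihood of the observed sequence for each case: P(data | r = 2) = (2/6)(4/5) = 4/15; P(data | r = 3) = (3/6)(3/5) = 3/10; P(data | r = 4) = (4/6)(2/5) = 4/15; P(data | r = 5) = (5/6)(1/5) = 1/6.
The prior-weighted likelihoods are 1/4 · 4/15 = 1/15, 1/4 · 3/10 = 3/40, 1/4 · 4/15 = 1/15, 1/4 · 1/6 = 1/24; these sum to 1/4.
By Bayes' rule, P(r = 4 | data) = (1/15) / (1/4) = 4/15.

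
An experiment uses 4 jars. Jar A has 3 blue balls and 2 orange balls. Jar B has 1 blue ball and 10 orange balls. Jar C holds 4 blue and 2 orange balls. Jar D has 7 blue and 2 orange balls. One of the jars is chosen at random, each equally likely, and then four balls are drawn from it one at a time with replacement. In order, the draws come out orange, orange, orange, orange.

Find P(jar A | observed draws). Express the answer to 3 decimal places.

Compute the likelihood of the observed sequence for each case: P(data | jar A) = (2/5)(2/5)(2/5)(2/5) = 0.0256; P(data | jar B) = (10/11)(10/11)(10/11)(10/11) = 0.68301; P(data | jar C) = (2/6)(2/6)(2/6)(2/6) = 0.012346; P(data | jar D) = (2/9)(2/9)(2/9)(2/9) = 0.0024387.
Multiplying each by its prior: 1/4 · 0.0256 = 0.0064, 1/4 · 0.68301 = 0.17075, 1/4 · 0.012346 = 0.0030864, 1/4 · 0.0024387 = 0.00060966; these sum to 0.18085.
So P(jar A | data) = (0.0064) / (0.18085) = 0.035389.

0.035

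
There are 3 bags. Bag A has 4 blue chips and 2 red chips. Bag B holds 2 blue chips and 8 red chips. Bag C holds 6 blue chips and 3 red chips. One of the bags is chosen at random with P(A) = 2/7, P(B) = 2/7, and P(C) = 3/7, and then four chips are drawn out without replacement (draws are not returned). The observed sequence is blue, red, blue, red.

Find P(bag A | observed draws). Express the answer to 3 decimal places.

0.374

The likelihood of the observed sequence under each hypothesis: P(data | bag A) = (4/6)(2/5)(3/4)(1/3) = 0.066667; P(data | bag B) = (2/10)(8/9)(1/8)(7/7) = 0.022222; P(data | bag C) = (6/9)(3/8)(5/7)(2/6) = 0.059524.
Weighting by the prior gives 2/7 · 0.066667 = 0.019048, 2/7 · 0.022222 = 0.0063492, 3/7 · 0.059524 = 0.02551; with total 0.050907.
Therefore the posterior P(bag A | data) = (0.019048) / (0.050907) = 0.37416.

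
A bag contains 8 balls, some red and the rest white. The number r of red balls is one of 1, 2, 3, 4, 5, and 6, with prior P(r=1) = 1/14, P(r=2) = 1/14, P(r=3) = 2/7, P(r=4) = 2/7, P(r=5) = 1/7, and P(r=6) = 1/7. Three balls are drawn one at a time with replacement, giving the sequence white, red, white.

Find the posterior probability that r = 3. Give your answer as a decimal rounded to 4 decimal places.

Compute the likelihood of the observed sequence for each case: P(data | r = 1) = (7/8)(1/8)(7/8) = 0.095703; P(data | r = 2) = (6/8)(2/8)(6/8) = 0.14062; P(data | r = 3) = (5/8)(3/8)(5/8) = 0.14648; P(data | r = 4) = (4/8)(4/8)(4/8) = 0.125; P(data | r = 5) = (3/8)(5/8)(3/8) = 0.087891; P(data | r = 6) = (2/8)(6/8)(2/8) = 0.046875.
The prior-weighted likelihoods are 1/14 · 0.095703 = 0.0068359, 1/14 · 0.14062 = 0.010045, 2/7 · 0.14648 = 0.041853, 2/7 · 0.125 = 0.035714, 1/7 · 0.087891 = 0.012556, 1/7 · 0.046875 = 0.0066964; with total 0.1137.
By Bayes' rule, P(r = 3 | data) = (0.041853) / (0.1137) = 0.3681.

0.3681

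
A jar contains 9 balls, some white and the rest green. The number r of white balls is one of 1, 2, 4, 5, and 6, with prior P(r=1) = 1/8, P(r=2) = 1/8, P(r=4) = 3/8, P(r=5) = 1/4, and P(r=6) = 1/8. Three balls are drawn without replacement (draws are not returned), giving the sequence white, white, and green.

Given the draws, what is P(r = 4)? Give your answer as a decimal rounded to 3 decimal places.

0.405

Compute the likelihood of the observed sequence for each case: P(data | r = 1) = (1/9)(0/8) = 0; P(data | r = 2) = (2/9)(1/8)(7/7) = 1/36; P(data | r = 4) = (4/9)(3/8)(5/7) = 5/42; P(data | r = 5) = (5/9)(4/8)(4/7) = 10/63; P(data | r = 6) = (6/9)(5/8)(3/7) = 5/28.
Weighting by the prior gives 1/8 · 0 = 0, 1/8 · 1/36 = 1/288, 3/8 · 5/42 = 5/112, 1/4 · 10/63 = 5/126, 1/8 · 5/28 = 5/224; with total 37/336.
So P(r = 4 | data) = (5/112) / (37/336) = 15/37.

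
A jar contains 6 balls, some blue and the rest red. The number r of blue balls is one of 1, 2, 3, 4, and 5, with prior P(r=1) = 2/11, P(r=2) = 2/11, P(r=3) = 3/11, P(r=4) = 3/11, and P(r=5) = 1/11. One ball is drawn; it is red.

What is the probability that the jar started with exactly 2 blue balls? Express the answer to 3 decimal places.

0.235

The likelihood of this draw under each hypothesis: P(data | r = 1) = (5/6) = 5/6; P(data | r = 2) = (4/6) = 2/3; P(data | r = 3) = (3/6) = 1/2; P(data | r = 4) = (2/6) = 1/3; P(data | r = 5) = (1/6) = 1/6.
The prior-weighted likelihoods are 2/11 · 5/6 = 5/33, 2/11 · 2/3 = 4/33, 3/11 · 1/2 = 3/22, 3/11 · 1/3 = 1/11, 1/11 · 1/6 = 1/66; with total 17/33.
Hence P(r = 2 | data) = (4/33) / (17/33) = 4/17.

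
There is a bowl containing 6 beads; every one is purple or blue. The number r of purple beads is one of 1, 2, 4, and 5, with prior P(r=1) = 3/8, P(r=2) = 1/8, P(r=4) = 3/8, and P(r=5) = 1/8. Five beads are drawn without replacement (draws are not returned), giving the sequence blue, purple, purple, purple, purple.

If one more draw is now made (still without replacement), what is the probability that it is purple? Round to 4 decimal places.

0.4545

For each hypothesis, P(data | H) works out to: P(data | r = 1) = (5/6)(1/5)(0/4) = 0; P(data | r = 2) = (4/6)(2/5)(1/4)(0/3) = 0; P(data | r = 4) = (2/6)(4/5)(3/4)(2/3)(1/2) = 1/15; P(data | r = 5) = (1/6)(5/5)(4/4)(3/3)(2/2) = 1/6.
The prior-weighted likelihoods are 3/8 · 0 = 0, 1/8 · 0 = 0, 3/8 · 1/15 = 1/40, 1/8 · 1/6 = 1/48; these sum to 11/240.
The posterior is then P(r = 1 | data) = 0, P(r = 2 | data) = 0, P(r = 4 | data) = 6/11, P(r = 5 | data) = 5/11.
So P(purple next | data) = Σ P(purple next | H) P(H | data) = (0)(6/11) + (1)(5/11) = 5/11.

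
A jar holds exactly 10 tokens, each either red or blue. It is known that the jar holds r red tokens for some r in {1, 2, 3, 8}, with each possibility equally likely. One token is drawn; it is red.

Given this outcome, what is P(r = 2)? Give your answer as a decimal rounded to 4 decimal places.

Compute the likelihood of this draw for each case: P(data | r = 1) = (1/10) = 1/10; P(data | r = 2) = (2/10) = 1/5; P(data | r = 3) = (3/10) = 3/10; P(data | r = 8) = (8/10) = 4/5.
The prior-weighted likelihoods are 1/4 · 1/10 = 1/40, 1/4 · 1/5 = 1/20, 1/4 · 3/10 = 3/40, 1/4 · 4/5 = 1/5; these sum to 7/20.
Hence P(r = 2 | data) = (1/20) / (7/20) = 1/7.

0.1429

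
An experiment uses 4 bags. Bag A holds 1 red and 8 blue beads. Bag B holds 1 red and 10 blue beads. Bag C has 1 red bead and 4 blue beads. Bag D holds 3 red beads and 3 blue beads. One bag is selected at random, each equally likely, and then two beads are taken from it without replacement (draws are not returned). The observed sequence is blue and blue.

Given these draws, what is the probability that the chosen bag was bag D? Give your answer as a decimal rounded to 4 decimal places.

0.0835

Under each hypothesis, the probability of the observed sequence is: P(data | bag A) = (8/9)(7/8) = 7/9; P(data | bag B) = (10/11)(9/10) = 9/11; P(data | bag C) = (4/5)(3/4) = 3/5; P(data | bag D) = (3/6)(2/5) = 1/5.
The prior-weighted likelihoods are 1/4 · 7/9 = 7/36, 1/4 · 9/11 = 9/44, 1/4 · 3/5 = 3/20, 1/4 · 1/5 = 1/20; summing to 593/990.
So P(bag D | data) = (1/20) / (593/990) = 99/1186.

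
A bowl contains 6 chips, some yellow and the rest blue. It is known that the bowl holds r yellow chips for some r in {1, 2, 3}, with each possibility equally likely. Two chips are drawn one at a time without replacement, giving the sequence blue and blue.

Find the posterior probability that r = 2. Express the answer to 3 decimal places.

0.316

Under each hypothesis, the probability of the observed sequence is: P(data | r = 1) = (5/6)(4/5) = 2/3; P(data | r = 2) = (4/6)(3/5) = 2/5; P(data | r = 3) = (3/6)(2/5) = 1/5.
Multiplying each by its prior: 1/3 · 2/3 = 2/9, 1/3 · 2/5 = 2/15, 1/3 · 1/5 = 1/15; summing to 19/45.
So P(r = 2 | data) = (2/15) / (19/45) = 6/19.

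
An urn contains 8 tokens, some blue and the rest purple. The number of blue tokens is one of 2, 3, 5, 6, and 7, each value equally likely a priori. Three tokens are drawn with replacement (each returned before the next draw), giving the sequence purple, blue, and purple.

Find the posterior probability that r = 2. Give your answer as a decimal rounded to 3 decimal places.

0.323

Under each hypothesis, the probability of the observed sequence is: P(data | r = 2) = (6/8)(2/8)(6/8) = 0.14062; P(data | r = 3) = (5/8)(3/8)(5/8) = 0.14648; P(data | r = 5) = (3/8)(5/8)(3/8) = 0.087891; P(data | r = 6) = (2/8)(6/8)(2/8) = 0.046875; P(data | r = 7) = (1/8)(7/8)(1/8) = 0.013672.
The prior-weighted likelihoods are 1/5 · 0.14062 = 0.028125, 1/5 · 0.14648 = 0.029297, 1/5 · 0.087891 = 0.017578, 1/5 · 0.046875 = 0.009375, 1/5 · 0.013672 = 0.0027344; summing to 0.087109.
Therefore the posterior P(r = 2 | data) = (0.028125) / (0.087109) = 0.32287.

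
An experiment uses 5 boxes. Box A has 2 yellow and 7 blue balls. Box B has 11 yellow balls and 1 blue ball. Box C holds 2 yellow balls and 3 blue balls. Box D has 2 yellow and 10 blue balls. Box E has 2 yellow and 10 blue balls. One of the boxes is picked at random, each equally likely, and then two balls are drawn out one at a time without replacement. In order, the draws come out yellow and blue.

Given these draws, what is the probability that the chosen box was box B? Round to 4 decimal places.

Compute the likelihood of the observed sequence for each case: P(data | box A) = (2/9)(7/8) = 0.19444; P(data | box B) = (11/12)(1/11) = 0.083333; P(data | box C) = (2/5)(3/4) = 0.3; P(data | box D) = (2/12)(10/11) = 0.15152; P(data | box E) = (2/12)(10/11) = 0.15152.
Weighting by the prior gives 1/5 · 0.19444 = 0.038889, 1/5 · 0.083333 = 0.016667, 1/5 · 0.3 = 0.06, 1/5 · 0.15152 = 0.030303, 1/5 · 0.15152 = 0.030303; summing to 0.17616.
Therefore the posterior P(box B | data) = (0.016667) / (0.17616) = 0.09461.

0.0946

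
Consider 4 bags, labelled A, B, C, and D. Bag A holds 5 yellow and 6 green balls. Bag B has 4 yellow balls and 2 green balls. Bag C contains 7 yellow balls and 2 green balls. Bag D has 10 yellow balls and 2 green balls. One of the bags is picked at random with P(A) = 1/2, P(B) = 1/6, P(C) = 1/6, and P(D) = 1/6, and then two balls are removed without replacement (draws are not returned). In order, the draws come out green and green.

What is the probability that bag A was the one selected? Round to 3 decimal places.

0.882

Compute the likelihood of the observed sequence for each case: P(data | bag A) = (6/11)(5/10) = 0.27273; P(data | bag B) = (2/6)(1/5) = 0.066667; P(data | bag C) = (2/9)(1/8) = 0.027778; P(data | bag D) = (2/12)(1/11) = 0.015152.
Weighting by the prior gives 1/2 · 0.27273 = 0.13636, 1/6 · 0.066667 = 0.011111, 1/6 · 0.027778 = 0.0046296, 1/6 · 0.015152 = 0.0025253; summing to 0.15463.
By Bayes' rule, P(bag A | data) = (0.13636) / (0.15463) = 0.88187.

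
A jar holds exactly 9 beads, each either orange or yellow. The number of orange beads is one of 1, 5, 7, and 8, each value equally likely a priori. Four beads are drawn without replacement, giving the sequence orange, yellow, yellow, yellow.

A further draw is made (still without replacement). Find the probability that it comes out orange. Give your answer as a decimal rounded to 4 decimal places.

Under each hypothesis, the probability of the observed sequence is: P(data | r = 1) = (1/9)(8/8)(7/7)(6/6) = 1/9; P(data | r = 5) = (5/9)(4/8)(3/7)(2/6) = 5/126; P(data | r = 7) = (7/9)(2/8)(1/7)(0/6) = 0; P(data | r = 8) = (8/9)(1/8)(0/7) = 0.
Multiplying each by its prior: 1/4 · 1/9 = 1/36, 1/4 · 5/126 = 5/504, 1/4 · 0 = 0, 1/4 · 0 = 0; with total 19/504.
Normalising, the posterior is P(r = 1 | data) = 14/19, P(r = 5 | data) = 5/19, P(r = 7 | data) = 0, P(r = 8 | data) = 0.
Averaging over the posterior, P(orange next | data) = (0)(14/19) + (4/5)(5/19) = 4/19.

0.2105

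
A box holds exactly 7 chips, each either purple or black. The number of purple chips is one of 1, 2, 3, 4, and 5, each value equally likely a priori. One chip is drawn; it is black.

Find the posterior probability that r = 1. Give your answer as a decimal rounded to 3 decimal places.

0.300

Under each hypothesis, the probability of this draw is: P(data | r = 1) = (6/7) = 6/7; P(data | r = 2) = (5/7) = 5/7; P(data | r = 3) = (4/7) = 4/7; P(data | r = 4) = (3/7) = 3/7; P(data | r = 5) = (2/7) = 2/7.
Multiplying each by its prior: 1/5 · 6/7 = 6/35, 1/5 · 5/7 = 1/7, 1/5 · 4/7 = 4/35, 1/5 · 3/7 = 3/35, 1/5 · 2/7 = 2/35; these sum to 4/7.
Hence P(r = 1 | data) = (6/35) / (4/7) = 3/10.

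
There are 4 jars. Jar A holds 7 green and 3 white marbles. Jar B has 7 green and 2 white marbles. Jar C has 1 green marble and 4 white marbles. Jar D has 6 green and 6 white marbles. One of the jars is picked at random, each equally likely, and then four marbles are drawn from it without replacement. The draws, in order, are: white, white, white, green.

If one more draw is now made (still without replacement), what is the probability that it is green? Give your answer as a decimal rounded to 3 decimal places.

0.172

For each hypothesis, P(data | H) works out to: P(data | jar A) = (3/10)(2/9)(1/8)(7/7) = 0.0083333; P(data | jar B) = (2/9)(1/8)(0/7) = 0; P(data | jar C) = (4/5)(3/4)(2/3)(1/2) = 0.2; P(data | jar D) = (6/12)(5/11)(4/10)(6/9) = 0.060606.
Weighting by the prior gives 1/4 · 0.0083333 = 0.0020833, 1/4 · 0 = 0, 1/4 · 0.2 = 0.05, 1/4 · 0.060606 = 0.015152; with total 0.067235.
Dividing through by the total gives posterior P(jar A | data) = 0.030986, P(jar B | data) = 0, P(jar C | data) = 0.74366, P(jar D | data) = 0.22535.
The predictive probability is P(green next | data) = (1)(0.030986) + (0)(0.74366) + (5/8)(0.22535) = 0.17183.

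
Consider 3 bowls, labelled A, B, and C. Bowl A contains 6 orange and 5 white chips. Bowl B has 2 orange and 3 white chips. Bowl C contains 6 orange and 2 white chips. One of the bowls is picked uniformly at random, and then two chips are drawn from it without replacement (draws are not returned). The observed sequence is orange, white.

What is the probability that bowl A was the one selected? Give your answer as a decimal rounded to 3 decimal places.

Compute the likelihood of the observed sequence for each case: P(data | bowl A) = (6/11)(5/10) = 3/11; P(data | bowl B) = (2/5)(3/4) = 3/10; P(data | bowl C) = (6/8)(2/7) = 3/14.
Multiplying each by its prior: 1/3 · 3/11 = 1/11, 1/3 · 3/10 = 1/10, 1/3 · 3/14 = 1/14; with total 101/385.
Therefore the posterior P(bowl A | data) = (1/11) / (101/385) = 35/101.

0.347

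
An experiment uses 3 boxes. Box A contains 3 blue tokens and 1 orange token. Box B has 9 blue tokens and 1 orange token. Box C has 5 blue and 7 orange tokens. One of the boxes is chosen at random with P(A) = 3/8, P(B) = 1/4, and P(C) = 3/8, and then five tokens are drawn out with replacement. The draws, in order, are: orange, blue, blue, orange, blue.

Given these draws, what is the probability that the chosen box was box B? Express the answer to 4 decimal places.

Compute the likelihood of the observed sequence for each case: P(data | box A) = (1/4)(3/4)(3/4)(1/4)(3/4) = 0.026367; P(data | box B) = (1/10)(9/10)(9/10)(1/10)(9/10) = 0.00729; P(data | box C) = (7/12)(5/12)(5/12)(7/12)(5/12) = 0.024615.
The prior-weighted likelihoods are 3/8 · 0.026367 = 0.0098877, 1/4 · 0.00729 = 0.0018225, 3/8 · 0.024615 = 0.0092306; these sum to 0.020941.
So P(box B | data) = (0.0018225) / (0.020941) = 0.087031.

0.0870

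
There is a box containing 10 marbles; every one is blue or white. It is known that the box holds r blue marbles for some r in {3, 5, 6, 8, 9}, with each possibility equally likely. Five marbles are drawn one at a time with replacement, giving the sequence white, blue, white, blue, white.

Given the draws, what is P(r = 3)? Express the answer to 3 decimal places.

Compute the likelihood of the observed sequence for each case: P(data | r = 3) = (7/10)(3/10)(7/10)(3/10)(7/10) = 0.03087; P(data | r = 5) = (5/10)(5/10)(5/10)(5/10)(5/10) = 0.03125; P(data | r = 6) = (4/10)(6/10)(4/10)(6/10)(4/10) = 0.02304; P(data | r = 8) = (2/10)(8/10)(2/10)(8/10)(2/10) = 0.00512; P(data | r = 9) = (1/10)(9/10)(1/10)(9/10)(1/10) = 0.00081.
Multiplying each by its prior: 1/5 · 0.03087 = 0.006174, 1/5 · 0.03125 = 0.00625, 1/5 · 0.02304 = 0.004608, 1/5 · 0.00512 = 0.001024, 1/5 · 0.00081 = 0.000162; with total 0.018218.
So P(r = 3 | data) = (0.006174) / (0.018218) = 0.3389.

0.339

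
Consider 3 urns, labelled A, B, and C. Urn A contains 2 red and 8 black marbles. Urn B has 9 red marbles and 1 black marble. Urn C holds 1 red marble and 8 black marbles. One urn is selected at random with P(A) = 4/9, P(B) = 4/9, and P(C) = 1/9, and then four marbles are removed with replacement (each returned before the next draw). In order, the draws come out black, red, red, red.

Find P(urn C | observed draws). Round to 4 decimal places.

Under each hypothesis, the probability of the observed sequence is: P(data | urn A) = (8/10)(2/10)(2/10)(2/10) = 0.0064; P(data | urn B) = (1/10)(9/10)(9/10)(9/10) = 0.0729; P(data | urn C) = (8/9)(1/9)(1/9)(1/9) = 0.0012193.
The prior-weighted likelihoods are 4/9 · 0.0064 = 0.0028444, 4/9 · 0.0729 = 0.0324, 1/9 · 0.0012193 = 0.00013548; with total 0.03538.
So P(urn C | data) = (0.00013548) / (0.03538) = 0.0038293.

0.0038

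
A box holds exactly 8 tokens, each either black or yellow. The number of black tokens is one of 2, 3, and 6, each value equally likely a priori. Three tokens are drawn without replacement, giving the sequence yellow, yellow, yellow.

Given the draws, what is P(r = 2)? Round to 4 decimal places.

For each hypothesis, P(data | H) works out to: P(data | r = 2) = (6/8)(5/7)(4/6) = 5/14; P(data | r = 3) = (5/8)(4/7)(3/6) = 5/28; P(data | r = 6) = (2/8)(1/7)(0/6) = 0.
Weighting by the prior gives 1/3 · 5/14 = 5/42, 1/3 · 5/28 = 5/84, 1/3 · 0 = 0; with total 5/28.
So P(r = 2 | data) = (5/42) / (5/28) = 2/3.

0.6667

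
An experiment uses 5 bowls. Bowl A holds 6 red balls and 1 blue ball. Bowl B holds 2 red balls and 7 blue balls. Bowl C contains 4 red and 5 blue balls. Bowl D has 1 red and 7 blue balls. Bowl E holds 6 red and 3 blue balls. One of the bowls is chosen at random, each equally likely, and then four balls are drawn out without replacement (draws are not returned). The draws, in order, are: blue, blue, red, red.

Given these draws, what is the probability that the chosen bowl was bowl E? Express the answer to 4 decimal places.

0.3571

Under each hypothesis, the probability of the observed sequence is: P(data | bowl A) = (1/7)(0/6) = 0; P(data | bowl B) = (7/9)(6/8)(2/7)(1/6) = 1/36; P(data | bowl C) = (5/9)(4/8)(4/7)(3/6) = 5/63; P(data | bowl D) = (7/8)(6/7)(1/6)(0/5) = 0; P(data | bowl E) = (3/9)(2/8)(6/7)(5/6) = 5/84.
The prior-weighted likelihoods are 1/5 · 0 = 0, 1/5 · 1/36 = 1/180, 1/5 · 5/63 = 1/63, 1/5 · 0 = 0, 1/5 · 5/84 = 1/84; summing to 1/30.
Hence P(bowl E | data) = (1/84) / (1/30) = 5/14.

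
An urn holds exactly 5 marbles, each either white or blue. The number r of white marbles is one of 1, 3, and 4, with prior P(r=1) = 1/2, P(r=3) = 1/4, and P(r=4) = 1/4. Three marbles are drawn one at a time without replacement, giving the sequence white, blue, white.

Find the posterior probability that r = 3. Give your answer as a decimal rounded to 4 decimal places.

0.5000

Under each hypothesis, the probability of the observed sequence is: P(data | r = 1) = (1/5)(4/4)(0/3) = 0; P(data | r = 3) = (3/5)(2/4)(2/3) = 1/5; P(data | r = 4) = (4/5)(1/4)(3/3) = 1/5.
Weighting by the prior gives 1/2 · 0 = 0, 1/4 · 1/5 = 1/20, 1/4 · 1/5 = 1/20; with total 1/10.
Hence P(r = 3 | data) = (1/20) / (1/10) = 1/2.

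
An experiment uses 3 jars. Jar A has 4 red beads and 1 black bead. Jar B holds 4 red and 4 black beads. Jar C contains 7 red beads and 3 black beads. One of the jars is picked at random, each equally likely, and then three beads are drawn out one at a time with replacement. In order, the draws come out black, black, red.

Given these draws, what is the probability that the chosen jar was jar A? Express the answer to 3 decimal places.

The likelihood of the observed sequence under each hypothesis: P(data | jar A) = (1/5)(1/5)(4/5) = 4/125; P(data | jar B) = (4/8)(4/8)(4/8) = 1/8; P(data | jar C) = (3/10)(3/10)(7/10) = 63/1000.
Multiplying each by its prior: 1/3 · 4/125 = 4/375, 1/3 · 1/8 = 1/24, 1/3 · 63/1000 = 21/1000; with total 11/150.
Hence P(jar A | data) = (4/375) / (11/150) = 8/55.

0.145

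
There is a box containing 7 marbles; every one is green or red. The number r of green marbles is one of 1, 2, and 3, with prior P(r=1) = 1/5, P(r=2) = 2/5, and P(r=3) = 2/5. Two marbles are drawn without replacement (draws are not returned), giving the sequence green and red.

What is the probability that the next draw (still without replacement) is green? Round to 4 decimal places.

0.2720

Compute the likelihood of the observed sequence for each case: P(data | r = 1) = (1/7)(6/6) = 1/7; P(data | r = 2) = (2/7)(5/6) = 5/21; P(data | r = 3) = (3/7)(4/6) = 2/7.
Multiplying each by its prior: 1/5 · 1/7 = 1/35, 2/5 · 5/21 = 2/21, 2/5 · 2/7 = 4/35; summing to 5/21.
Dividing through by the total gives posterior P(r = 1 | data) = 3/25, P(r = 2 | data) = 2/5, P(r = 3 | data) = 12/25.
The predictive probability is P(green next | data) = (0)(3/25) + (1/5)(2/5) + (2/5)(12/25) = 34/125.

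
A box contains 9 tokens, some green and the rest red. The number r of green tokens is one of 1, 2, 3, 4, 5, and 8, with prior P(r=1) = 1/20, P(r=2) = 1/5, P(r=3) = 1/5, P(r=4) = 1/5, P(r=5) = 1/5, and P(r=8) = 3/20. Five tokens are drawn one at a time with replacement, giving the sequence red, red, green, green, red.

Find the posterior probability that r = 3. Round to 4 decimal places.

The likelihood of the observed sequence under each hypothesis: P(data | r = 1) = (8/9)(8/9)(1/9)(1/9)(8/9) = 0.0086708; P(data | r = 2) = (7/9)(7/9)(2/9)(2/9)(7/9) = 0.023235; P(data | r = 3) = (6/9)(6/9)(3/9)(3/9)(6/9) = 0.032922; P(data | r = 4) = (5/9)(5/9)(4/9)(4/9)(5/9) = 0.03387; P(data | r = 5) = (4/9)(4/9)(5/9)(5/9)(4/9) = 0.027096; P(data | r = 8) = (1/9)(1/9)(8/9)(8/9)(1/9) = 0.0010838.
Weighting by the prior gives 1/20 · 0.0086708 = 0.00043354, 1/5 · 0.023235 = 0.004647, 1/5 · 0.032922 = 0.0065844, 1/5 · 0.03387 = 0.006774, 1/5 · 0.027096 = 0.0054192, 3/20 · 0.0010838 = 0.00016258; summing to 0.024021.
So P(r = 3 | data) = (0.0065844) / (0.024021) = 0.27411.

0.2741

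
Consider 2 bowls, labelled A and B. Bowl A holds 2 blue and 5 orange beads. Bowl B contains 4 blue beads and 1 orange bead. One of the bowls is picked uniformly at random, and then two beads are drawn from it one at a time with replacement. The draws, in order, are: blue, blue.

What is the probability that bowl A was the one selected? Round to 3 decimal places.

0.113

The likelihood of the observed sequence under each hypothesis: P(data | bowl A) = (2/7)(2/7) = 0.081633; P(data | bowl B) = (4/5)(4/5) = 0.64.
Multiplying each by its prior: 1/2 · 0.081633 = 0.040816, 1/2 · 0.64 = 0.32; summing to 0.36082.
Therefore the posterior P(bowl A | data) = (0.040816) / (0.36082) = 0.11312.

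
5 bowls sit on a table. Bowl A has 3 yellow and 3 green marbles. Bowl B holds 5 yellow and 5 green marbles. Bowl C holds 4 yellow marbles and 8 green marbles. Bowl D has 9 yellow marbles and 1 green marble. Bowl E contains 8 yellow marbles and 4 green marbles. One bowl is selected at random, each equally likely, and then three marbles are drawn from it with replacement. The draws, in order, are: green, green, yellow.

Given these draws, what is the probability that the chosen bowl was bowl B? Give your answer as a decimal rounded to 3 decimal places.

0.260

Under each hypothesis, the probability of the observed sequence is: P(data | bowl A) = (3/6)(3/6)(3/6) = 0.125; P(data | bowl B) = (5/10)(5/10)(5/10) = 0.125; P(data | bowl C) = (8/12)(8/12)(4/12) = 0.14815; P(data | bowl D) = (1/10)(1/10)(9/10) = 0.009; P(data | bowl E) = (4/12)(4/12)(8/12) = 0.074074.
The prior-weighted likelihoods are 1/5 · 0.125 = 0.025, 1/5 · 0.125 = 0.025, 1/5 · 0.14815 = 0.02963, 1/5 · 0.009 = 0.0018, 1/5 · 0.074074 = 0.014815; summing to 0.096244.
Therefore the posterior P(bowl B | data) = (0.025) / (0.096244) = 0.25976.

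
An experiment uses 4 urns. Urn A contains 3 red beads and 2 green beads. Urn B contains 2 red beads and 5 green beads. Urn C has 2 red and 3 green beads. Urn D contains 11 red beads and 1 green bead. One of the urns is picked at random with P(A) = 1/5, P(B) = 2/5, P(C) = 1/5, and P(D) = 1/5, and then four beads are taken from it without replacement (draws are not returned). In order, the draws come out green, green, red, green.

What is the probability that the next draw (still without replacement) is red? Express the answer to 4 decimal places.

For each hypothesis, P(data | H) works out to: P(data | urn A) = (2/5)(1/4)(3/3)(0/2) = 0; P(data | urn B) = (5/7)(4/6)(2/5)(3/4) = 1/7; P(data | urn C) = (3/5)(2/4)(2/3)(1/2) = 1/10; P(data | urn D) = (1/12)(0/11) = 0.
Weighting by the prior gives 1/5 · 0 = 0, 2/5 · 1/7 = 2/35, 1/5 · 1/10 = 1/50, 1/5 · 0 = 0; summing to 27/350.
The posterior is then P(urn A | data) = 0, P(urn B | data) = 20/27, P(urn C | data) = 7/27, P(urn D | data) = 0.
The predictive probability is P(red next | data) = (1/3)(20/27) + (1)(7/27) = 41/81.

0.5062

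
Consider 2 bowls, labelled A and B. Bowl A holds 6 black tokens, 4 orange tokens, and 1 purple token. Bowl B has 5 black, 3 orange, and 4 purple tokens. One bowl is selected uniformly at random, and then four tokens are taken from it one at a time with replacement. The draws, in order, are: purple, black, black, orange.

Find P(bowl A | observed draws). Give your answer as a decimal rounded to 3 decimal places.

Under each hypothesis, the probability of the observed sequence is: P(data | bowl A) = (1/11)(6/11)(6/11)(4/11) = 0.0098354; P(data | bowl B) = (4/12)(5/12)(5/12)(3/12) = 0.014468.
Multiplying each by its prior: 1/2 · 0.0098354 = 0.0049177, 1/2 · 0.014468 = 0.0072338; summing to 0.012151.
So P(bowl A | data) = (0.0049177) / (0.012151) = 0.4047.

0.405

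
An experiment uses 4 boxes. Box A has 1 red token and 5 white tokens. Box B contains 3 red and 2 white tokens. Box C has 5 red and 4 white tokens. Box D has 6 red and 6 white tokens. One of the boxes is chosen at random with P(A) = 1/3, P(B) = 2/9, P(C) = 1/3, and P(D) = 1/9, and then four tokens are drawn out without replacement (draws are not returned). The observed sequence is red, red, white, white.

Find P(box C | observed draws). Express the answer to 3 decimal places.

For each hypothesis, P(data | H) works out to: P(data | box A) = (1/6)(0/5) = 0; P(data | box B) = (3/5)(2/4)(2/3)(1/2) = 0.1; P(data | box C) = (5/9)(4/8)(4/7)(3/6) = 0.079365; P(data | box D) = (6/12)(5/11)(6/10)(5/9) = 0.075758.
The prior-weighted likelihoods are 1/3 · 0 = 0, 2/9 · 0.1 = 0.022222, 1/3 · 0.079365 = 0.026455, 1/9 · 0.075758 = 0.0084175; with total 0.057095.
Hence P(box C | data) = (0.026455) / (0.057095) = 0.46335.

0.463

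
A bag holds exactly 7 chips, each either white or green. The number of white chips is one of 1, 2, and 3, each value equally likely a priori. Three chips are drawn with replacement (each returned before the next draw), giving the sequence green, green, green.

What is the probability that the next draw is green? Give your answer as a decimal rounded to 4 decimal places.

Under each hypothesis, the probability of the observed sequence is: P(data | r = 1) = (6/7)(6/7)(6/7) = 0.62974; P(data | r = 2) = (5/7)(5/7)(5/7) = 0.36443; P(data | r = 3) = (4/7)(4/7)(4/7) = 0.18659.
The prior-weighted likelihoods are 1/3 · 0.62974 = 0.20991, 1/3 · 0.36443 = 0.12148, 1/3 · 0.18659 = 0.062196; these sum to 0.39359.
The posterior is then P(r = 1 | data) = 0.53333, P(r = 2 | data) = 0.30864, P(r = 3 | data) = 0.15802.
The predictive probability is P(green next | data) = (6/7)(0.53333) + (5/7)(0.30864) + (4/7)(0.15802) = 0.7679.

0.7679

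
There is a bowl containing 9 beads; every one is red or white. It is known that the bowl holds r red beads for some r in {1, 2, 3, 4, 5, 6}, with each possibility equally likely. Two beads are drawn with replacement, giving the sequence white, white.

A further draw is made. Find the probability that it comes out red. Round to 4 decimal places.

For each hypothesis, P(data | H) works out to: P(data | r = 1) = (8/9)(8/9) = 64/81; P(data | r = 2) = (7/9)(7/9) = 49/81; P(data | r = 3) = (6/9)(6/9) = 4/9; P(data | r = 4) = (5/9)(5/9) = 25/81; P(data | r = 5) = (4/9)(4/9) = 16/81; P(data | r = 6) = (3/9)(3/9) = 1/9.
The prior-weighted likelihoods are 1/6 · 64/81 = 32/243, 1/6 · 49/81 = 49/486, 1/6 · 4/9 = 2/27, 1/6 · 25/81 = 25/486, 1/6 · 16/81 = 8/243, 1/6 · 1/9 = 1/54; with total 199/486.
Normalising, the posterior is P(r = 1 | data) = 64/199, P(r = 2 | data) = 49/199, P(r = 3 | data) = 36/199, P(r = 4 | data) = 25/199, P(r = 5 | data) = 16/199, P(r = 6 | data) = 9/199.
The predictive probability is P(red next | data) = (1/9)(64/199) + (2/9)(49/199) + (1/3)(36/199) + (4/9)(25/199) + (5/9)(16/199) + (2/3)(9/199) = 56/199.

0.2814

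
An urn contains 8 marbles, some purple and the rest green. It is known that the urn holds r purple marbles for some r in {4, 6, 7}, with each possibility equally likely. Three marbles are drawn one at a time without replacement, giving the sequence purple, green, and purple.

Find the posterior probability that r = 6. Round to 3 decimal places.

For each hypothesis, P(data | H) works out to: P(data | r = 4) = (4/8)(4/7)(3/6) = 1/7; P(data | r = 6) = (6/8)(2/7)(5/6) = 5/28; P(data | r = 7) = (7/8)(1/7)(6/6) = 1/8.
Multiplying each by its prior: 1/3 · 1/7 = 1/21, 1/3 · 5/28 = 5/84, 1/3 · 1/8 = 1/24; with total 25/168.
Hence P(r = 6 | data) = (5/84) / (25/168) = 2/5.

0.400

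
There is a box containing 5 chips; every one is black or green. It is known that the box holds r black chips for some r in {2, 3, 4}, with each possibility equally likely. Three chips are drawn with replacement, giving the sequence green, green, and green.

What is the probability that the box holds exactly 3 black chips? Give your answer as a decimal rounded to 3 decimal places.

Compute the likelihood of the observed sequence for each case: P(data | r = 2) = (3/5)(3/5)(3/5) = 27/125; P(data | r = 3) = (2/5)(2/5)(2/5) = 8/125; P(data | r = 4) = (1/5)(1/5)(1/5) = 1/125.
Multiplying each by its prior: 1/3 · 27/125 = 9/125, 1/3 · 8/125 = 8/375, 1/3 · 1/125 = 1/375; summing to 12/125.
By Bayes' rule, P(r = 3 | data) = (8/375) / (12/125) = 2/9.

0.222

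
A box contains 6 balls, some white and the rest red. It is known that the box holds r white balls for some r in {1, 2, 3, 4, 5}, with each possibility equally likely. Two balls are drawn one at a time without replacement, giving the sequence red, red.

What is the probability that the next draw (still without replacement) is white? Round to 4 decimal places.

0.4375

The likelihood of the observed sequence under each hypothesis: P(data | r = 1) = (5/6)(4/5) = 2/3; P(data | r = 2) = (4/6)(3/5) = 2/5; P(data | r = 3) = (3/6)(2/5) = 1/5; P(data | r = 4) = (2/6)(1/5) = 1/15; P(data | r = 5) = (1/6)(0/5) = 0.
The prior-weighted likelihoods are 1/5 · 2/3 = 2/15, 1/5 · 2/5 = 2/25, 1/5 · 1/5 = 1/25, 1/5 · 1/15 = 1/75, 1/5 · 0 = 0; with total 4/15.
The posterior is then P(r = 1 | data) = 1/2, P(r = 2 | data) = 3/10, P(r = 3 | data) = 3/20, P(r = 4 | data) = 1/20, P(r = 5 | data) = 0.
Averaging over the posterior, P(white next | data) = (1/4)(1/2) + (1/2)(3/10) + (3/4)(3/20) + (1)(1/20) = 7/16.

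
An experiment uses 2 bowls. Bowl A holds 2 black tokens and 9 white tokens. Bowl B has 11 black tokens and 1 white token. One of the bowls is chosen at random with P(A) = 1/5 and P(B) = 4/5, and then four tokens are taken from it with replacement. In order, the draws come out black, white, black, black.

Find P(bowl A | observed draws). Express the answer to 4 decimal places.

Under each hypothesis, the probability of the observed sequence is: P(data | bowl A) = (2/11)(9/11)(2/11)(2/11) = 0.0049177; P(data | bowl B) = (11/12)(1/12)(11/12)(11/12) = 0.064188.
Weighting by the prior gives 1/5 · 0.0049177 = 0.00098354, 4/5 · 0.064188 = 0.05135; with total 0.052334.
Therefore the posterior P(bowl A | data) = (0.00098354) / (0.052334) = 0.018794.

0.0188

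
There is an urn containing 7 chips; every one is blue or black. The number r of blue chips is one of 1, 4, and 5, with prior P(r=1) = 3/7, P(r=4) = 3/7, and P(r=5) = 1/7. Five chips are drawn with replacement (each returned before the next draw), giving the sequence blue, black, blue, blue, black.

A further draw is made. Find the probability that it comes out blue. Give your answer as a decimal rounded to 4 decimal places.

For each hypothesis, P(data | H) works out to: P(data | r = 1) = (1/7)(6/7)(1/7)(1/7)(6/7) = 0.002142; P(data | r = 4) = (4/7)(3/7)(4/7)(4/7)(3/7) = 0.034271; P(data | r = 5) = (5/7)(2/7)(5/7)(5/7)(2/7) = 0.02975.
Weighting by the prior gives 3/7 · 0.002142 = 0.00091798, 3/7 · 0.034271 = 0.014688, 1/7 · 0.02975 = 0.0042499; these sum to 0.019856.
Normalising, the posterior is P(r = 1 | data) = 0.046233, P(r = 4 | data) = 0.73973, P(r = 5 | data) = 0.21404.
Averaging over the posterior, P(blue next | data) = (1/7)(0.046233) + (4/7)(0.73973) + (5/7)(0.21404) = 0.58219.

0.5822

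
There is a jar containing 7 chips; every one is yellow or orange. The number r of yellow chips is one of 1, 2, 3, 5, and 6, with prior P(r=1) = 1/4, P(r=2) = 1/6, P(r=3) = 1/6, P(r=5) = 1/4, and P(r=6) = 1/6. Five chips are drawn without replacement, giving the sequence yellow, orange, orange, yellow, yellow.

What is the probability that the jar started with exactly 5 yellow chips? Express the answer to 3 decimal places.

Under each hypothesis, the probability of the observed sequence is: P(data | r = 1) = (1/7)(6/6)(5/5)(0/4) = 0; P(data | r = 2) = (2/7)(5/6)(4/5)(1/4)(0/3) = 0; P(data | r = 3) = (3/7)(4/6)(3/5)(2/4)(1/3) = 1/35; P(data | r = 5) = (5/7)(2/6)(1/5)(4/4)(3/3) = 1/21; P(data | r = 6) = (6/7)(1/6)(0/5) = 0.
The prior-weighted likelihoods are 1/4 · 0 = 0, 1/6 · 0 = 0, 1/6 · 1/35 = 1/210, 1/4 · 1/21 = 1/84, 1/6 · 0 = 0; with total 1/60.
So P(r = 5 | data) = (1/84) / (1/60) = 5/7.

0.714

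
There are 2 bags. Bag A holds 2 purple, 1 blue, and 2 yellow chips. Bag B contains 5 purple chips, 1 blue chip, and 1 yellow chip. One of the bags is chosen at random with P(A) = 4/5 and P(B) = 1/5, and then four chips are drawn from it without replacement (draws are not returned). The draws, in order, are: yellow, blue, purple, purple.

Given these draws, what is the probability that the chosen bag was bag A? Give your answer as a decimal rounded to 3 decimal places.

0.848

The likelihood of the observed sequence under each hypothesis: P(data | bag A) = (2/5)(1/4)(2/3)(1/2) = 1/30; P(data | bag B) = (1/7)(1/6)(5/5)(4/4) = 1/42.
Weighting by the prior gives 4/5 · 1/30 = 2/75, 1/5 · 1/42 = 1/210; these sum to 11/350.
Hence P(bag A | data) = (2/75) / (11/350) = 28/33.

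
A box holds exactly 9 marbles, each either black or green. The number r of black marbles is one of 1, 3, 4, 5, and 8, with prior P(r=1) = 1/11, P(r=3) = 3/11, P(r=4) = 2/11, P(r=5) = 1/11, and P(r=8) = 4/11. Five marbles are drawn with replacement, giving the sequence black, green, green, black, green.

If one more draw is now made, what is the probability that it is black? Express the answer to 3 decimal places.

Compute the likelihood of the observed sequence for each case: P(data | r = 1) = (1/9)(8/9)(8/9)(1/9)(8/9) = 0.0086708; P(data | r = 3) = (3/9)(6/9)(6/9)(3/9)(6/9) = 0.032922; P(data | r = 4) = (4/9)(5/9)(5/9)(4/9)(5/9) = 0.03387; P(data | r = 5) = (5/9)(4/9)(4/9)(5/9)(4/9) = 0.027096; P(data | r = 8) = (8/9)(1/9)(1/9)(8/9)(1/9) = 0.0010838.
Multiplying each by its prior: 1/11 · 0.0086708 = 0.00078825, 3/11 · 0.032922 = 0.0089787, 2/11 · 0.03387 = 0.0061582, 1/11 · 0.027096 = 0.0024633, 4/11 · 0.0010838 = 0.00039413; summing to 0.018783.
The posterior is then P(r = 1 | data) = 0.041967, P(r = 3 | data) = 0.47803, P(r = 4 | data) = 0.32787, P(r = 5 | data) = 0.13115, P(r = 8 | data) = 0.020984.
The predictive probability is P(black next | data) = (1/9)(0.041967) + (1/3)(0.47803) + (4/9)(0.32787) + (5/9)(0.13115) + (8/9)(0.020984) = 0.40124.

0.401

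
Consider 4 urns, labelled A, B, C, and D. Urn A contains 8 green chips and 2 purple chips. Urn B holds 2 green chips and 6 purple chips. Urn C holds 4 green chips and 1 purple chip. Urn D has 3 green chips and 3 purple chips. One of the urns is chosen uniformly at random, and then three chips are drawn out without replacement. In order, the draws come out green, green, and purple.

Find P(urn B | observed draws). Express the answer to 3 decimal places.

0.066

Under each hypothesis, the probability of the observed sequence is: P(data | urn A) = (8/10)(7/9)(2/8) = 0.15556; P(data | urn B) = (2/8)(1/7)(6/6) = 0.035714; P(data | urn C) = (4/5)(3/4)(1/3) = 0.2; P(data | urn D) = (3/6)(2/5)(3/4) = 0.15.
Multiplying each by its prior: 1/4 · 0.15556 = 0.038889, 1/4 · 0.035714 = 0.0089286, 1/4 · 0.2 = 0.05, 1/4 · 0.15 = 0.0375; these sum to 0.13532.
Therefore the posterior P(urn B | data) = (0.0089286) / (0.13532) = 0.065982.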